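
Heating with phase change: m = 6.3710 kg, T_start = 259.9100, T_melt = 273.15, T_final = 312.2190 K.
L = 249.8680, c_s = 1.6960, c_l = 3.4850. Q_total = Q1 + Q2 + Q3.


Q1 (sensible, solid) = 6.3710 * 1.6960 * 13.2400 = 143.0611 kJ
Q2 (latent) = 6.3710 * 249.8680 = 1591.9090 kJ
Q3 (sensible, liquid) = 6.3710 * 3.4850 * 39.0690 = 867.4465 kJ
Q_total = 2602.4166 kJ

2602.4166 kJ


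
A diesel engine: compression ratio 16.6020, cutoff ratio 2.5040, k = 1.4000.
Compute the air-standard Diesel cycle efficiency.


r^(k-1) = 3.0766
rc^k = 3.6148
eta = 0.5964 = 59.6351%

59.6351%


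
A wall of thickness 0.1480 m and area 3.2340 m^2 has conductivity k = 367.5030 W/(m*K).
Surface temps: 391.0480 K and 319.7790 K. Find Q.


dT = 71.2690 K
Q = 367.5030 * 3.2340 * 71.2690 / 0.1480 = 572321.2271 W

572321.2271 W


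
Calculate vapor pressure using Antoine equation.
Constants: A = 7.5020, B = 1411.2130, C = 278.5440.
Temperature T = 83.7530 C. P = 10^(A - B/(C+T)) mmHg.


C+T = 362.2970
B/(C+T) = 3.8952
log10(P) = 7.5020 - 3.8952 = 3.6068
P = 10^3.6068 = 4044.0575 mmHg

4044.0575 mmHg


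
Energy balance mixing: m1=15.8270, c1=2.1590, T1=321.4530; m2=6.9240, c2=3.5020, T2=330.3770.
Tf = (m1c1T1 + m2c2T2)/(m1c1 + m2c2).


num = 18995.1388
den = 58.4183
Tf = 325.1571 K

325.1571 K


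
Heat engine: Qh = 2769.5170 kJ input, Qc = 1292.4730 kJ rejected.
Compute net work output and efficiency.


W = 2769.5170 - 1292.4730 = 1477.0440 kJ
eta = 1477.0440 / 2769.5170 = 0.5333 = 53.3322%

W = 1477.0440 kJ, eta = 53.3322%


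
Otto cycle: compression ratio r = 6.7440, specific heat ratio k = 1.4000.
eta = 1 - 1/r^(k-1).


r^(k-1) = 2.1457
eta = 1 - 1/2.1457 = 0.5339 = 53.3950%

53.3950%


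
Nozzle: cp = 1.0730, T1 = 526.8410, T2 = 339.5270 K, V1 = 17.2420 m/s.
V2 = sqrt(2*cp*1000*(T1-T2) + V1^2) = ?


dT = 187.3140 K
2*cp*1000*dT = 401975.8440
V1^2 = 297.2866
V2 = sqrt(402273.1306) = 634.2501 m/s

634.2501 m/s


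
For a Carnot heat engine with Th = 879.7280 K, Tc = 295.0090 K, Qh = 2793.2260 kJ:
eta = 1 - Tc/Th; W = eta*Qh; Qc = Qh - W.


eta = 1 - 295.0090/879.7280 = 0.6647
W = 0.6647 * 2793.2260 = 1856.5424 kJ
Qc = 2793.2260 - 1856.5424 = 936.6836 kJ

eta = 66.4659%, W = 1856.5424 kJ, Qc = 936.6836 kJ


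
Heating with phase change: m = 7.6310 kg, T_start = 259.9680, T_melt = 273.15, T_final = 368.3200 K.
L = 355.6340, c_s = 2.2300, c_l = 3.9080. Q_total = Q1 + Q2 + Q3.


Q1 (sensible, solid) = 7.6310 * 2.2300 * 13.1820 = 224.3198 kJ
Q2 (latent) = 7.6310 * 355.6340 = 2713.8431 kJ
Q3 (sensible, liquid) = 7.6310 * 3.9080 * 95.1700 = 2838.1548 kJ
Q_total = 5776.3177 kJ

5776.3177 kJ


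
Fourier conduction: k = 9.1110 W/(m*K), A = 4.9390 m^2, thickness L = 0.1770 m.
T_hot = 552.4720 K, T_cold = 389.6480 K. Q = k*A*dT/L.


dT = 162.8240 K
Q = 9.1110 * 4.9390 * 162.8240 / 0.1770 = 41395.2230 W

41395.2230 W


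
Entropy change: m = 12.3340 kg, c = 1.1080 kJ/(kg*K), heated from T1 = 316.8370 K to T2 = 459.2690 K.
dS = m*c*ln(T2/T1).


T2/T1 = 1.4495
ln(T2/T1) = 0.3712
dS = 12.3340 * 1.1080 * 0.3712 = 5.0735 kJ/K

5.0735 kJ/K


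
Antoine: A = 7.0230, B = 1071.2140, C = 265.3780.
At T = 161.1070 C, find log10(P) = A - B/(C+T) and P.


C+T = 426.4850
B/(C+T) = 2.5117
log10(P) = 7.0230 - 2.5117 = 4.5113
P = 10^4.5113 = 32454.3370 mmHg

32454.3370 mmHg


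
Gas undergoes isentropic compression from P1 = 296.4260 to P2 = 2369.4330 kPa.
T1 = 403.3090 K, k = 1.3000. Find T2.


(k-1)/k = 0.2308
(P2/P1)^exp = 1.6156
T2 = 403.3090 * 1.6156 = 651.5681 K

651.5681 K


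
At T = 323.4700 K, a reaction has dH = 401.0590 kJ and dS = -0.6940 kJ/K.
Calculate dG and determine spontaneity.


T*dS = 323.4700 * -0.6940 = -224.4882 kJ
dG = 401.0590 + 224.4882 = 625.5472 kJ (non-spontaneous)

dG = 625.5472 kJ, non-spontaneous


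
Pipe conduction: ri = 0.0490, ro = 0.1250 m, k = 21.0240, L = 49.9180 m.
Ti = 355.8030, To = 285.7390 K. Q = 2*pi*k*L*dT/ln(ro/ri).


dT = 70.0640 K
ln(ro/ri) = 0.9365
Q = 2*pi*21.0240*49.9180*70.0640 / 0.9365 = 493335.7426 W

493335.7426 W


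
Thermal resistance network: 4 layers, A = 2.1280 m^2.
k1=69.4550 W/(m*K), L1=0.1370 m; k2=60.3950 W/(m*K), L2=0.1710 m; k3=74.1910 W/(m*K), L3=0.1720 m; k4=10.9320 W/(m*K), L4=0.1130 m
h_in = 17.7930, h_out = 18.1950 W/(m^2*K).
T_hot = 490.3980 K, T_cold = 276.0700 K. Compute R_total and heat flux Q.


R_conv_in = 1/(17.7930*2.1280) = 0.0264
R_1 = 0.1370/(69.4550*2.1280) = 0.0009
R_2 = 0.1710/(60.3950*2.1280) = 0.0013
R_3 = 0.1720/(74.1910*2.1280) = 0.0011
R_4 = 0.1130/(10.9320*2.1280) = 0.0049
R_conv_out = 1/(18.1950*2.1280) = 0.0258
R_total = 0.0604 K/W
Q = 214.3280 / 0.0604 = 3546.0033 W

R_total = 0.0604 K/W, Q = 3546.0033 W


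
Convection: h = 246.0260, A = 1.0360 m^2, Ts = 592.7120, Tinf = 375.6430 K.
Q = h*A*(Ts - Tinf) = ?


dT = 217.0690 K
Q = 246.0260 * 1.0360 * 217.0690 = 55327.1840 W

55327.1840 W


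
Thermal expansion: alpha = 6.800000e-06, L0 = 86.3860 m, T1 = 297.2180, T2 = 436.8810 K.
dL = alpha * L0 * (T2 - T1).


dT = 139.6630 K
dL = 6.800000e-06 * 86.3860 * 139.6630 = 0.082042 m
L_final = 86.468042 m

dL = 0.082042 m


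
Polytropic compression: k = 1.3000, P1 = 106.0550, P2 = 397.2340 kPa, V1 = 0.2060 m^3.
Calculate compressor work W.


(k-1)/k = 0.2308
(P2/P1)^exp = 1.3563
W = 4.3333 * 106.0550 * 0.2060 * (1.3563 - 1) = 33.7298 kJ

33.7298 kJ


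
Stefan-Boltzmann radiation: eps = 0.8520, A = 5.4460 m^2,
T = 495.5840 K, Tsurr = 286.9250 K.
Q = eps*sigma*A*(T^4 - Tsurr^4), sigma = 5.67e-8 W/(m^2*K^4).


T^4 = 6.0321e+10
Tsurr^4 = 6.7776e+09
Q = 0.8520 * 5.67e-8 * 5.4460 * 5.3544e+10 = 14086.6325 W

14086.6325 W


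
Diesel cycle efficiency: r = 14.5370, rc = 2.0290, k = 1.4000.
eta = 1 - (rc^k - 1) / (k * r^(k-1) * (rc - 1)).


r^(k-1) = 2.9174
rc^k = 2.6927
eta = 0.5972 = 59.7230%

59.7230%


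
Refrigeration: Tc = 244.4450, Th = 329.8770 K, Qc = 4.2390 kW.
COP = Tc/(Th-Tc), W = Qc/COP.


COP = 244.4450 / 85.4320 = 2.8613
W = 4.2390 / 2.8613 = 1.4815 kW

COP = 2.8613, W = 1.4815 kW


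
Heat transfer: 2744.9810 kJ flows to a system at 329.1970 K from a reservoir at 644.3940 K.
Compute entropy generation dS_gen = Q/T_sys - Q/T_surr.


dS_sys = 2744.9810/329.1970 = 8.3384 kJ/K
dS_surr = -2744.9810/644.3940 = -4.2598 kJ/K
dS_gen = 8.3384 - 4.2598 = 4.0786 kJ/K (irreversible)

dS_gen = 4.0786 kJ/K, irreversible


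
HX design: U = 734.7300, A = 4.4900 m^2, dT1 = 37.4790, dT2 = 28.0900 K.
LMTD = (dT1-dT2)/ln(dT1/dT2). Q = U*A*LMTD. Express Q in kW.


LMTD = 32.5592 K
Q = 734.7300 * 4.4900 * 32.5592 = 107410.7355 W = 107.4107 kW

107.4107 kW


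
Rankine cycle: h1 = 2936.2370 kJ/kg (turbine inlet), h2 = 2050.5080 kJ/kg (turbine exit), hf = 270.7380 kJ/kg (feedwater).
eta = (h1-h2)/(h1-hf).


W = 885.7290 kJ/kg
Q_in = 2665.4990 kJ/kg
eta = 0.3323 = 33.2294%

eta = 33.2294%


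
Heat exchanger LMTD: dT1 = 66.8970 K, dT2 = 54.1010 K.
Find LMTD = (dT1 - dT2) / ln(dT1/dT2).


dT1/dT2 = 1.2365
ln(dT1/dT2) = 0.2123
LMTD = 12.7960 / 0.2123 = 60.2728 K

60.2728 K


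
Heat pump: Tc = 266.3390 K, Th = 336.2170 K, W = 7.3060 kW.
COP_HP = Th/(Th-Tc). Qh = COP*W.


COP = 336.2170 / 69.8780 = 4.8115
Qh = 4.8115 * 7.3060 = 35.1527 kW

COP = 4.8115, Qh = 35.1527 kW


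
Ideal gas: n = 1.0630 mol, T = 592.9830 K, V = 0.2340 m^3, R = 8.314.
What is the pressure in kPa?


P = nRT/V = 1.0630 * 8.314 * 592.9830 / 0.2340
= 5240.6545 / 0.2340 = 22395.9593 Pa = 22.3960 kPa

22.3960 kPa


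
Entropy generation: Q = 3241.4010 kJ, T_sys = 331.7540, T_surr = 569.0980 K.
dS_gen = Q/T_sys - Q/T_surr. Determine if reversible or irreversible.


dS_sys = 3241.4010/331.7540 = 9.7705 kJ/K
dS_surr = -3241.4010/569.0980 = -5.6957 kJ/K
dS_gen = 9.7705 - 5.6957 = 4.0748 kJ/K (irreversible)

dS_gen = 4.0748 kJ/K, irreversible


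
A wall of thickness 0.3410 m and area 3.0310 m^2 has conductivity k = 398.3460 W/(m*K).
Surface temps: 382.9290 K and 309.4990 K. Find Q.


dT = 73.4300 K
Q = 398.3460 * 3.0310 * 73.4300 / 0.3410 = 259995.3293 W

259995.3293 W


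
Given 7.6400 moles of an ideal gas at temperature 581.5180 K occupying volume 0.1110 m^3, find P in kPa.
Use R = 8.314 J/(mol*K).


P = nRT/V = 7.6400 * 8.314 * 581.5180 / 0.1110
= 36937.4186 / 0.1110 = 332769.5368 Pa = 332.7695 kPa

332.7695 kPa


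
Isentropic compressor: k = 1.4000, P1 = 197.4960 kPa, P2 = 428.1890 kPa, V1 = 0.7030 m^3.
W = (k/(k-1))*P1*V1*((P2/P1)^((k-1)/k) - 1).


(k-1)/k = 0.2857
(P2/P1)^exp = 1.2474
W = 3.5000 * 197.4960 * 0.7030 * (1.2474 - 1) = 120.2441 kJ

120.2441 kJ


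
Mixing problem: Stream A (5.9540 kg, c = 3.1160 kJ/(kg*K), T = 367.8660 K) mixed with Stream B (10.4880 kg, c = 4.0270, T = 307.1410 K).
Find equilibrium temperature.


num = 19797.0485
den = 60.7878
Tf = 325.6745 K

325.6745 K


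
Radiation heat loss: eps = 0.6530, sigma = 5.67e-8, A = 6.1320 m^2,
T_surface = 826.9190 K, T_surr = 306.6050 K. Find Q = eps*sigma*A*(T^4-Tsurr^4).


T^4 = 4.6758e+11
Tsurr^4 = 8.8372e+09
Q = 0.6530 * 5.67e-8 * 6.1320 * 4.5874e+11 = 104151.0092 W

104151.0092 W


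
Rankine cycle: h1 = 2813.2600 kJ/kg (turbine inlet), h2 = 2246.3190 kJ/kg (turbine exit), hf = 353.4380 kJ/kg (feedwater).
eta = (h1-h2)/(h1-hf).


W = 566.9410 kJ/kg
Q_in = 2459.8220 kJ/kg
eta = 0.2305 = 23.0480%

eta = 23.0480%


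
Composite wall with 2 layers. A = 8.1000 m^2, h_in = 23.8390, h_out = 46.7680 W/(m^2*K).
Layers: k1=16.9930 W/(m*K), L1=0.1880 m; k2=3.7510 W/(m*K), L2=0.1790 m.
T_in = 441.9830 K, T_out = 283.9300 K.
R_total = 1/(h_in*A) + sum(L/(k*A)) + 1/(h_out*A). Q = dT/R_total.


R_conv_in = 1/(23.8390*8.1000) = 0.0052
R_1 = 0.1880/(16.9930*8.1000) = 0.0014
R_2 = 0.1790/(3.7510*8.1000) = 0.0059
R_conv_out = 1/(46.7680*8.1000) = 0.0026
R_total = 0.0151 K/W
Q = 158.0530 / 0.0151 = 10483.8695 W

R_total = 0.0151 K/W, Q = 10483.8695 W


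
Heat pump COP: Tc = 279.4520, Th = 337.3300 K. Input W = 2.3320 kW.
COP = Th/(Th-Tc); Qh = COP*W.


COP = 337.3300 / 57.8780 = 5.8283
Qh = 5.8283 * 2.3320 = 13.5916 kW

COP = 5.8283, Qh = 13.5916 kW


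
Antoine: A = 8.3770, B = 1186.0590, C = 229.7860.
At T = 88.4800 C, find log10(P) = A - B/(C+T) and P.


C+T = 318.2660
B/(C+T) = 3.7266
log10(P) = 8.3770 - 3.7266 = 4.6504
P = 10^4.6504 = 44706.6326 mmHg

44706.6326 mmHg


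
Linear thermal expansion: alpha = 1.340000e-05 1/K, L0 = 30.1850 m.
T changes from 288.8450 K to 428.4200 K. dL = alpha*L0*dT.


dT = 139.5750 K
dL = 1.340000e-05 * 30.1850 * 139.5750 = 0.056455 m
L_final = 30.241455 m

dL = 0.056455 m


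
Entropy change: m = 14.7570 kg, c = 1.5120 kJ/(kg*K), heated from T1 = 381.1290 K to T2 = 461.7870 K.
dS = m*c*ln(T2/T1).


T2/T1 = 1.2116
ln(T2/T1) = 0.1920
dS = 14.7570 * 1.5120 * 0.1920 = 4.2833 kJ/K

4.2833 kJ/K


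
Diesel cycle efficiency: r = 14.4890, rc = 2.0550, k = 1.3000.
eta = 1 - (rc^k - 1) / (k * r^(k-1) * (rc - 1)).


r^(k-1) = 2.2300
rc^k = 2.5507
eta = 0.4930 = 49.2993%

49.2993%


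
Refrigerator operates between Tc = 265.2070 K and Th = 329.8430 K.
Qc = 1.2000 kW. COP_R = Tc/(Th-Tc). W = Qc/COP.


COP = 265.2070 / 64.6360 = 4.1031
W = 1.2000 / 4.1031 = 0.2925 kW

COP = 4.1031, W = 0.2925 kW


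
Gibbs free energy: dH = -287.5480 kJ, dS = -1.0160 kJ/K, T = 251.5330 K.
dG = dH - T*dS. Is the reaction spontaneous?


T*dS = 251.5330 * -1.0160 = -255.5575 kJ
dG = -287.5480 + 255.5575 = -31.9905 kJ (spontaneous)

dG = -31.9905 kJ, spontaneous


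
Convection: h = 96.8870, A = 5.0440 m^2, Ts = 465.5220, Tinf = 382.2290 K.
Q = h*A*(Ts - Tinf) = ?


dT = 83.2930 K
Q = 96.8870 * 5.0440 * 83.2930 = 40705.1248 W

40705.1248 W


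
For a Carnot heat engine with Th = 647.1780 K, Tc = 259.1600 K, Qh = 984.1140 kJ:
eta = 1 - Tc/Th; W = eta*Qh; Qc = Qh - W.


eta = 1 - 259.1600/647.1780 = 0.5996
W = 0.5996 * 984.1140 = 590.0292 kJ
Qc = 984.1140 - 590.0292 = 394.0848 kJ

eta = 59.9554%, W = 590.0292 kJ, Qc = 394.0848 kJ


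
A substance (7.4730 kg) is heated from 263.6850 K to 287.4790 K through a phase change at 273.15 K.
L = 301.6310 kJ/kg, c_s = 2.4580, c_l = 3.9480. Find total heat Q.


Q1 (sensible, solid) = 7.4730 * 2.4580 * 9.4650 = 173.8591 kJ
Q2 (latent) = 7.4730 * 301.6310 = 2254.0885 kJ
Q3 (sensible, liquid) = 7.4730 * 3.9480 * 14.3290 = 422.7543 kJ
Q_total = 2850.7019 kJ

2850.7019 kJ


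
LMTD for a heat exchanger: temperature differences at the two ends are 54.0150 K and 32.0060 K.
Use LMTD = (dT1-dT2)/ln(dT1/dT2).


dT1/dT2 = 1.6877
ln(dT1/dT2) = 0.5233
LMTD = 22.0090 / 0.5233 = 42.0550 K

42.0550 K


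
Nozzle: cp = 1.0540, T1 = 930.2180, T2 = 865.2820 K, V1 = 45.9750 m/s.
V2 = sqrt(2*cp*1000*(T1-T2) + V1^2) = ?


dT = 64.9360 K
2*cp*1000*dT = 136885.0880
V1^2 = 2113.7006
V2 = sqrt(138998.7886) = 372.8254 m/s

372.8254 m/s


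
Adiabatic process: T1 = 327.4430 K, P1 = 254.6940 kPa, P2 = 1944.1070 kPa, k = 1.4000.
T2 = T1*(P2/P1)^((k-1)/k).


(k-1)/k = 0.2857
(P2/P1)^exp = 1.7873
T2 = 327.4430 * 1.7873 = 585.2429 K

585.2429 K


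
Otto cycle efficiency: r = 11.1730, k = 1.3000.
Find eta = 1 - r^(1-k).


r^(k-1) = 2.0628
eta = 1 - 1/2.0628 = 0.5152 = 51.5215%

51.5215%


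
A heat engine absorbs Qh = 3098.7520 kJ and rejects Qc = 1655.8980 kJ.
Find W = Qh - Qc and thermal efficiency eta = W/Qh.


W = 3098.7520 - 1655.8980 = 1442.8540 kJ
eta = 1442.8540 / 3098.7520 = 0.4656 = 46.5624%

W = 1442.8540 kJ, eta = 46.5624%


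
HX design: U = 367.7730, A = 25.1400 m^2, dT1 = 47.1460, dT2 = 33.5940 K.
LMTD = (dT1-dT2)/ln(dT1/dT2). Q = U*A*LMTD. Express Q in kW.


LMTD = 39.9880 K
Q = 367.7730 * 25.1400 * 39.9880 = 369721.5575 W = 369.7216 kW

369.7216 kW


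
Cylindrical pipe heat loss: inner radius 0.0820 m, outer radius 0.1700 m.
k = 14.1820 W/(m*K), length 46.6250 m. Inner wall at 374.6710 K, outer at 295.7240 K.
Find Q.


dT = 78.9470 K
ln(ro/ri) = 0.7291
Q = 2*pi*14.1820*46.6250*78.9470 / 0.7291 = 449880.4525 W

449880.4525 W


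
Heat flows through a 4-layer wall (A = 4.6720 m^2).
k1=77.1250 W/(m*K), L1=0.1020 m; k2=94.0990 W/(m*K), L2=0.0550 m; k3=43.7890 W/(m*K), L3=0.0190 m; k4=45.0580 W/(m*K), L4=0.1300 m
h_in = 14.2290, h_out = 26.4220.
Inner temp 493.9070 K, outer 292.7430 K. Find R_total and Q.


R_conv_in = 1/(14.2290*4.6720) = 0.0150
R_1 = 0.1020/(77.1250*4.6720) = 0.0003
R_2 = 0.0550/(94.0990*4.6720) = 0.0001
R_3 = 0.0190/(43.7890*4.6720) = 9.2872e-05
R_4 = 0.1300/(45.0580*4.6720) = 0.0006
R_conv_out = 1/(26.4220*4.6720) = 0.0081
R_total = 0.0243 K/W
Q = 201.1640 / 0.0243 = 8291.2992 W

R_total = 0.0243 K/W, Q = 8291.2992 W


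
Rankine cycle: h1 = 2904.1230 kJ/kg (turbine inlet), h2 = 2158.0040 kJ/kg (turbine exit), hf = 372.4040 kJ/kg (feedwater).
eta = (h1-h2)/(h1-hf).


W = 746.1190 kJ/kg
Q_in = 2531.7190 kJ/kg
eta = 0.2947 = 29.4708%

eta = 29.4708%


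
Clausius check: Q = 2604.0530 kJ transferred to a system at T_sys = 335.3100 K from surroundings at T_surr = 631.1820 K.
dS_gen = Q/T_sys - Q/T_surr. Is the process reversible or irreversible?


dS_sys = 2604.0530/335.3100 = 7.7661 kJ/K
dS_surr = -2604.0530/631.1820 = -4.1257 kJ/K
dS_gen = 7.7661 - 4.1257 = 3.6404 kJ/K (irreversible)

dS_gen = 3.6404 kJ/K, irreversible


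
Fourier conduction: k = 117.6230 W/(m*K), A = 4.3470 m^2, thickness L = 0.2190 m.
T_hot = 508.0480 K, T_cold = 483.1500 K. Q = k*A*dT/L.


dT = 24.8980 K
Q = 117.6230 * 4.3470 * 24.8980 / 0.2190 = 58130.2566 W

58130.2566 W


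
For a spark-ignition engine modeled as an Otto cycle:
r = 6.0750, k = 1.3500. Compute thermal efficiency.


r^(k-1) = 1.8804
eta = 1 - 1/1.8804 = 0.4682 = 46.8187%

46.8187%


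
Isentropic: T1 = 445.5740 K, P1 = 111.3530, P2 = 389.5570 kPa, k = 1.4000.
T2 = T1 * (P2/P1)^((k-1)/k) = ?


(k-1)/k = 0.2857
(P2/P1)^exp = 1.4302
T2 = 445.5740 * 1.4302 = 637.2517 K

637.2517 K


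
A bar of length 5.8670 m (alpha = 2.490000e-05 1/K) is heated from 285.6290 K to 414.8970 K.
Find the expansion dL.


dT = 129.2680 K
dL = 2.490000e-05 * 5.8670 * 129.2680 = 0.018885 m
L_final = 5.885885 m

dL = 0.018885 m


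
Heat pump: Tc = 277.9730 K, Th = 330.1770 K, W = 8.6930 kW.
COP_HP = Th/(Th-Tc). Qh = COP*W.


COP = 330.1770 / 52.2040 = 6.3247
Qh = 6.3247 * 8.6930 = 54.9810 kW

COP = 6.3247, Qh = 54.9810 kW


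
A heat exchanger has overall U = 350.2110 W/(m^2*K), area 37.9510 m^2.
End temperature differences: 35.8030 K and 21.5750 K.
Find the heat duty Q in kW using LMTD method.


LMTD = 28.0910 K
Q = 350.2110 * 37.9510 * 28.0910 = 373353.6970 W = 373.3537 kW

373.3537 kW


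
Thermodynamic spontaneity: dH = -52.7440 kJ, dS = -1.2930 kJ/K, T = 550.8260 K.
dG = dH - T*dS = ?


T*dS = 550.8260 * -1.2930 = -712.2180 kJ
dG = -52.7440 + 712.2180 = 659.4740 kJ (non-spontaneous)

dG = 659.4740 kJ, non-spontaneous


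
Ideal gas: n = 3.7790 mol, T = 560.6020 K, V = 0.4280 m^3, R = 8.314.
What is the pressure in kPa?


P = nRT/V = 3.7790 * 8.314 * 560.6020 / 0.4280
= 17613.3334 / 0.4280 = 41152.6480 Pa = 41.1526 kPa

41.1526 kPa


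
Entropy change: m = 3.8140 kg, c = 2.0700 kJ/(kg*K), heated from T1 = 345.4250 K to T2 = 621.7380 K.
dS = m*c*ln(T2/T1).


T2/T1 = 1.7999
ln(T2/T1) = 0.5877
dS = 3.8140 * 2.0700 * 0.5877 = 4.6402 kJ/K

4.6402 kJ/K


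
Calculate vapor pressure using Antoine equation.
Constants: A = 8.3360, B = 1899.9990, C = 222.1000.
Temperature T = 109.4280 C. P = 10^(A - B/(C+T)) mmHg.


C+T = 331.5280
B/(C+T) = 5.7310
log10(P) = 8.3360 - 5.7310 = 2.6050
P = 10^2.6050 = 402.6834 mmHg

402.6834 mmHg


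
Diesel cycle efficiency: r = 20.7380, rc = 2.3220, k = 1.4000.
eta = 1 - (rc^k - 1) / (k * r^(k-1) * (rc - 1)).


r^(k-1) = 3.3628
rc^k = 3.2524
eta = 0.6381 = 63.8104%

63.8104%


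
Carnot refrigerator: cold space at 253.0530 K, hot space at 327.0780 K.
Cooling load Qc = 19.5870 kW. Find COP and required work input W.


COP = 253.0530 / 74.0250 = 3.4185
W = 19.5870 / 3.4185 = 5.7297 kW

COP = 3.4185, W = 5.7297 kW


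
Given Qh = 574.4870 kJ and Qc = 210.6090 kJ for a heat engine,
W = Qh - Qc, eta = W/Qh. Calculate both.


W = 574.4870 - 210.6090 = 363.8780 kJ
eta = 363.8780 / 574.4870 = 0.6334 = 63.3396%

W = 363.8780 kJ, eta = 63.3396%


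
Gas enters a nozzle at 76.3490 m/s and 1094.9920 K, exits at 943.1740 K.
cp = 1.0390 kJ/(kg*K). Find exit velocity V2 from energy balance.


dT = 151.8180 K
2*cp*1000*dT = 315477.8040
V1^2 = 5829.1698
V2 = sqrt(321306.9738) = 566.8395 m/s

566.8395 m/s


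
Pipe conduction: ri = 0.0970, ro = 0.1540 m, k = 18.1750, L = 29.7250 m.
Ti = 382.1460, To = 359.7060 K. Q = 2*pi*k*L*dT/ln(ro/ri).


dT = 22.4400 K
ln(ro/ri) = 0.4622
Q = 2*pi*18.1750*29.7250*22.4400 / 0.4622 = 164789.6584 W

164789.6584 W


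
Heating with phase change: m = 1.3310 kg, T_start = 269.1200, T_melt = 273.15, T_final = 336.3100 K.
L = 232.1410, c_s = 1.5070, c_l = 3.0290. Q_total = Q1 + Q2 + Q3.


Q1 (sensible, solid) = 1.3310 * 1.5070 * 4.0300 = 8.0834 kJ
Q2 (latent) = 1.3310 * 232.1410 = 308.9797 kJ
Q3 (sensible, liquid) = 1.3310 * 3.0290 * 63.1600 = 254.6358 kJ
Q_total = 571.6989 kJ

571.6989 kJ


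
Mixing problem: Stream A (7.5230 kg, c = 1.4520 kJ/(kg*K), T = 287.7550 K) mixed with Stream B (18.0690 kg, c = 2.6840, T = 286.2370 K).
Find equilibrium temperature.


num = 17024.9537
den = 59.4206
Tf = 286.5161 K

286.5161 K


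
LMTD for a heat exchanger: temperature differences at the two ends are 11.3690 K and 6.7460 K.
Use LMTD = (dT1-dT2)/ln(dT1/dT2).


dT1/dT2 = 1.6853
ln(dT1/dT2) = 0.5219
LMTD = 4.6230 / 0.5219 = 8.8573 K

8.8573 K


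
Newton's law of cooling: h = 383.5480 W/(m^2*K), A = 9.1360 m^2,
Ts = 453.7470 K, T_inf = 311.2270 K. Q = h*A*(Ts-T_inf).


dT = 142.5200 K
Q = 383.5480 * 9.1360 * 142.5200 = 499403.5521 W

499403.5521 W


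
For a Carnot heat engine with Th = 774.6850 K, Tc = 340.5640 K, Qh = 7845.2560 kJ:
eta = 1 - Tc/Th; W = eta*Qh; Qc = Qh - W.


eta = 1 - 340.5640/774.6850 = 0.5604
W = 0.5604 * 7845.2560 = 4396.3551 kJ
Qc = 7845.2560 - 4396.3551 = 3448.9009 kJ

eta = 56.0384%, W = 4396.3551 kJ, Qc = 3448.9009 kJ


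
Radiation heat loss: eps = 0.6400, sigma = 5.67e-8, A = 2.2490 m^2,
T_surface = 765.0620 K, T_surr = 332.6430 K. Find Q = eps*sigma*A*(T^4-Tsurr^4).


T^4 = 3.4260e+11
Tsurr^4 = 1.2244e+10
Q = 0.6400 * 5.67e-8 * 2.2490 * 3.3036e+11 = 26960.8876 W

26960.8876 W


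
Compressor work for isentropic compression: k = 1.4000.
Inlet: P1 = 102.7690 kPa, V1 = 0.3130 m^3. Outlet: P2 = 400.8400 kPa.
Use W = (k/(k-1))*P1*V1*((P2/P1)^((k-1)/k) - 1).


(k-1)/k = 0.2857
(P2/P1)^exp = 1.4753
W = 3.5000 * 102.7690 * 0.3130 * (1.4753 - 1) = 53.5139 kJ

53.5139 kJ


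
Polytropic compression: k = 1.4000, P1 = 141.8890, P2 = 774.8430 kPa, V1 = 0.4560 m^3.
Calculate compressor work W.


(k-1)/k = 0.2857
(P2/P1)^exp = 1.6242
W = 3.5000 * 141.8890 * 0.4560 * (1.6242 - 1) = 141.3596 kJ

141.3596 kJ


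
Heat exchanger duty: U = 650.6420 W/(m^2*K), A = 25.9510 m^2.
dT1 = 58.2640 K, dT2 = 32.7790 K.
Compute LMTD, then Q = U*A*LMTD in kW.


LMTD = 44.3066 K
Q = 650.6420 * 25.9510 * 44.3066 = 748108.7176 W = 748.1087 kW

748.1087 kW


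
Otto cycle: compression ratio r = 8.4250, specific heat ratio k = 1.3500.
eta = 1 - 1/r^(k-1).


r^(k-1) = 2.1084
eta = 1 - 1/2.1084 = 0.5257 = 52.5703%

52.5703%


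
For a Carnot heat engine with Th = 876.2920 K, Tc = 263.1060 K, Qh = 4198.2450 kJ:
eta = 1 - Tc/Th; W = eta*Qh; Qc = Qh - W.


eta = 1 - 263.1060/876.2920 = 0.6998
W = 0.6998 * 4198.2450 = 2937.7252 kJ
Qc = 4198.2450 - 2937.7252 = 1260.5198 kJ

eta = 69.9751%, W = 2937.7252 kJ, Qc = 1260.5198 kJ


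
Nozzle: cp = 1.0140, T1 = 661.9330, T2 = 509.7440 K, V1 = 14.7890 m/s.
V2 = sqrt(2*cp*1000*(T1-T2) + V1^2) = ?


dT = 152.1890 K
2*cp*1000*dT = 308639.2920
V1^2 = 218.7145
V2 = sqrt(308858.0065) = 555.7499 m/s

555.7499 m/s


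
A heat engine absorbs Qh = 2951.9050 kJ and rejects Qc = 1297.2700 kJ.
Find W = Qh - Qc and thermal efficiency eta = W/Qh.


W = 2951.9050 - 1297.2700 = 1654.6350 kJ
eta = 1654.6350 / 2951.9050 = 0.5605 = 56.0531%

W = 1654.6350 kJ, eta = 56.0531%


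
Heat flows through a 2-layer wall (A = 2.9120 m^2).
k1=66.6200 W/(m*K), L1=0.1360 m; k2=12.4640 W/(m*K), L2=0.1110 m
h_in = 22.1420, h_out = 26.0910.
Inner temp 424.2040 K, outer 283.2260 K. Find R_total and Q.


R_conv_in = 1/(22.1420*2.9120) = 0.0155
R_1 = 0.1360/(66.6200*2.9120) = 0.0007
R_2 = 0.1110/(12.4640*2.9120) = 0.0031
R_conv_out = 1/(26.0910*2.9120) = 0.0132
R_total = 0.0324 K/W
Q = 140.9780 / 0.0324 = 4347.0856 W

R_total = 0.0324 K/W, Q = 4347.0856 W


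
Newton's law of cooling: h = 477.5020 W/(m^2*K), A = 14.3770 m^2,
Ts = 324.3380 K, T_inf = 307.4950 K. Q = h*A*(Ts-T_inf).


dT = 16.8430 K
Q = 477.5020 * 14.3770 * 16.8430 = 115627.9741 W

115627.9741 W


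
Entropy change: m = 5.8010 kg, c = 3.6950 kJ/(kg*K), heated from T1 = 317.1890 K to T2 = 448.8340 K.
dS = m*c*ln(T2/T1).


T2/T1 = 1.4150
ln(T2/T1) = 0.3472
dS = 5.8010 * 3.6950 * 0.3472 = 7.4412 kJ/K

7.4412 kJ/K


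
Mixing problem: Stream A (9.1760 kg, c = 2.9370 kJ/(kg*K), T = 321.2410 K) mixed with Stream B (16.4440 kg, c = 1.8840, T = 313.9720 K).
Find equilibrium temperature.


num = 18384.4250
den = 57.9304
Tf = 317.3536 K

317.3536 K


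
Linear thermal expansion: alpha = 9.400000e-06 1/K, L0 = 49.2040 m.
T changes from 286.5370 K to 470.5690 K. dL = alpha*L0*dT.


dT = 184.0320 K
dL = 9.400000e-06 * 49.2040 * 184.0320 = 0.085118 m
L_final = 49.289118 m

dL = 0.085118 m


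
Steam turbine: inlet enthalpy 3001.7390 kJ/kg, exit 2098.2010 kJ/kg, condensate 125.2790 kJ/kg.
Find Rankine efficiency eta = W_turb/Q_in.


W = 903.5380 kJ/kg
Q_in = 2876.4600 kJ/kg
eta = 0.3141 = 31.4115%

eta = 31.4115%


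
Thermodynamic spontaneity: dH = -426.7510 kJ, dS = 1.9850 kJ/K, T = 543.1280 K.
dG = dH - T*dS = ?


T*dS = 543.1280 * 1.9850 = 1078.1091 kJ
dG = -426.7510 - 1078.1091 = -1504.8601 kJ (spontaneous)

dG = -1504.8601 kJ, spontaneous


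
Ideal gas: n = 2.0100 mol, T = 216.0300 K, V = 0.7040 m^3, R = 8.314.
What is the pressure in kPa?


P = nRT/V = 2.0100 * 8.314 * 216.0300 / 0.7040
= 3610.1076 / 0.7040 = 5127.9937 Pa = 5.1280 kPa

5.1280 kPa


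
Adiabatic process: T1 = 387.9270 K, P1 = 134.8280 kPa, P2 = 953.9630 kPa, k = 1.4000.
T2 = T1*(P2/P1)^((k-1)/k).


(k-1)/k = 0.2857
(P2/P1)^exp = 1.7490
T2 = 387.9270 * 1.7490 = 678.4786 K

678.4786 K


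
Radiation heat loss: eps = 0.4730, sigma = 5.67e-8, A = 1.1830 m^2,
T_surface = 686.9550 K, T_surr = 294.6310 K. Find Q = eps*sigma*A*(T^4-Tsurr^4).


T^4 = 2.2270e+11
Tsurr^4 = 7.5355e+09
Q = 0.4730 * 5.67e-8 * 1.1830 * 2.1516e+11 = 6826.4073 W

6826.4073 W


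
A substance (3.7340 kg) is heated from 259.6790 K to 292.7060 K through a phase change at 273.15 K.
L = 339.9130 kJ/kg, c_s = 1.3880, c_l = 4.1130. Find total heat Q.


Q1 (sensible, solid) = 3.7340 * 1.3880 * 13.4710 = 69.8174 kJ
Q2 (latent) = 3.7340 * 339.9130 = 1269.2351 kJ
Q3 (sensible, liquid) = 3.7340 * 4.1130 * 19.5560 = 300.3399 kJ
Q_total = 1639.3924 kJ

1639.3924 kJ


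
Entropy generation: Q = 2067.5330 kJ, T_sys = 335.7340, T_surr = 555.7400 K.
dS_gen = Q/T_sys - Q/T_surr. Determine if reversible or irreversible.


dS_sys = 2067.5330/335.7340 = 6.1582 kJ/K
dS_surr = -2067.5330/555.7400 = -3.7203 kJ/K
dS_gen = 6.1582 - 3.7203 = 2.4379 kJ/K (irreversible)

dS_gen = 2.4379 kJ/K, irreversible


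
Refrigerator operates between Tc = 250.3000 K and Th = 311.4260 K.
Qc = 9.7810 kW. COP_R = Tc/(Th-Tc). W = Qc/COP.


COP = 250.3000 / 61.1260 = 4.0948
W = 9.7810 / 4.0948 = 2.3886 kW

COP = 4.0948, W = 2.3886 kW


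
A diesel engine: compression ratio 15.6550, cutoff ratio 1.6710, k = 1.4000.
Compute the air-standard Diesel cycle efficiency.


r^(k-1) = 3.0051
rc^k = 2.0520
eta = 0.6274 = 62.7365%

62.7365%


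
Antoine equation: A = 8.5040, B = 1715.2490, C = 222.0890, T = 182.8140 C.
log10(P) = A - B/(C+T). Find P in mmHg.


C+T = 404.9030
B/(C+T) = 4.2362
log10(P) = 8.5040 - 4.2362 = 4.2678
P = 10^4.2678 = 18526.8971 mmHg

18526.8971 mmHg


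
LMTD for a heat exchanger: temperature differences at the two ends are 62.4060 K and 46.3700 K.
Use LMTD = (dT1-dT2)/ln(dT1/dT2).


dT1/dT2 = 1.3458
ln(dT1/dT2) = 0.2970
LMTD = 16.0360 / 0.2970 = 53.9917 K

53.9917 K


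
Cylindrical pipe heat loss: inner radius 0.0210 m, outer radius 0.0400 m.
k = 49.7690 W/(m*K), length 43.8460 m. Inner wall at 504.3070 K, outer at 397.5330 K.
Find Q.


dT = 106.7740 K
ln(ro/ri) = 0.6444
Q = 2*pi*49.7690*43.8460*106.7740 / 0.6444 = 2271996.7893 W

2271996.7893 W


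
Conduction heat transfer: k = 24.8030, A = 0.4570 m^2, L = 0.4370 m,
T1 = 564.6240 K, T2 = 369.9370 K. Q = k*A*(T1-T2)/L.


dT = 194.6870 K
Q = 24.8030 * 0.4570 * 194.6870 / 0.4370 = 5049.8204 W

5049.8204 W


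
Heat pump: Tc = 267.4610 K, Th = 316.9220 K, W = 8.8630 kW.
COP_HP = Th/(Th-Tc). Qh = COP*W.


COP = 316.9220 / 49.4610 = 6.4075
Qh = 6.4075 * 8.8630 = 56.7898 kW

COP = 6.4075, Qh = 56.7898 kW


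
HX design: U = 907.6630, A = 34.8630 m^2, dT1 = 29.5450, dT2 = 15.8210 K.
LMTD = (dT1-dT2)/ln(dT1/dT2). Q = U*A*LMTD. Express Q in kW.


LMTD = 21.9733 K
Q = 907.6630 * 34.8630 * 21.9733 = 695319.7412 W = 695.3197 kW

695.3197 kW


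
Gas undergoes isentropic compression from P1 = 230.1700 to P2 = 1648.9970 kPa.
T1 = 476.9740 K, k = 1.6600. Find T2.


(k-1)/k = 0.3976
(P2/P1)^exp = 2.1878
T2 = 476.9740 * 2.1878 = 1043.5242 K

1043.5242 K


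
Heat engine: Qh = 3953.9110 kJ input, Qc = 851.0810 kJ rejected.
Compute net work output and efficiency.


W = 3953.9110 - 851.0810 = 3102.8300 kJ
eta = 3102.8300 / 3953.9110 = 0.7847 = 78.4750%

W = 3102.8300 kJ, eta = 78.4750%


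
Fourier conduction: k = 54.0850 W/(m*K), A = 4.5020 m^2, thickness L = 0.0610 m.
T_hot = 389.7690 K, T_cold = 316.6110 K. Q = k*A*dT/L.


dT = 73.1580 K
Q = 54.0850 * 4.5020 * 73.1580 / 0.0610 = 292021.1547 W

292021.1547 W


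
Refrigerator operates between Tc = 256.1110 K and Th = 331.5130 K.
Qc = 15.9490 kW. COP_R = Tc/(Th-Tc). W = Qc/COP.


COP = 256.1110 / 75.4020 = 3.3966
W = 15.9490 / 3.3966 = 4.6956 kW

COP = 3.3966, W = 4.6956 kW


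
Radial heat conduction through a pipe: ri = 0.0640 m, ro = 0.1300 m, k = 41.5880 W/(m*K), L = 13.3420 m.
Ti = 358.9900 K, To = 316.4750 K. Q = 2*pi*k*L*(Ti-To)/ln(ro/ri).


dT = 42.5150 K
ln(ro/ri) = 0.7087
Q = 2*pi*41.5880*13.3420*42.5150 / 0.7087 = 209159.8849 W

209159.8849 W


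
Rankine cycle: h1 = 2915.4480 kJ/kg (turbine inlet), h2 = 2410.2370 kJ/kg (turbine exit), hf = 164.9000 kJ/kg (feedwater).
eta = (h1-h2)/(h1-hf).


W = 505.2110 kJ/kg
Q_in = 2750.5480 kJ/kg
eta = 0.1837 = 18.3676%

eta = 18.3676%


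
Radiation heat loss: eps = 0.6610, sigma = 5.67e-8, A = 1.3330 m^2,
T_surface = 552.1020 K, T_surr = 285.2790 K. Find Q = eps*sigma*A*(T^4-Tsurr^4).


T^4 = 9.2913e+10
Tsurr^4 = 6.6234e+09
Q = 0.6610 * 5.67e-8 * 1.3330 * 8.6290e+10 = 4310.9613 W

4310.9613 W


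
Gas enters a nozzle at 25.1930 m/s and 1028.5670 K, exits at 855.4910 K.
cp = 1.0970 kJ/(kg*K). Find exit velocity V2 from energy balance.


dT = 173.0760 K
2*cp*1000*dT = 379728.7440
V1^2 = 634.6872
V2 = sqrt(380363.4312) = 616.7361 m/s

616.7361 m/s


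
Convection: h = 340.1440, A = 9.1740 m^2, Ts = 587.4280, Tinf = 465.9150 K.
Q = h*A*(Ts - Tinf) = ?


dT = 121.5130 K
Q = 340.1440 * 9.1740 * 121.5130 = 379179.0146 W

379179.0146 W


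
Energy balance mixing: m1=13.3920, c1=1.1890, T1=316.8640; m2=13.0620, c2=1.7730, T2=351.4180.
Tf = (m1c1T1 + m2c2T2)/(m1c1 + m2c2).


num = 13183.9168
den = 39.0820
Tf = 337.3397 K

337.3397 K


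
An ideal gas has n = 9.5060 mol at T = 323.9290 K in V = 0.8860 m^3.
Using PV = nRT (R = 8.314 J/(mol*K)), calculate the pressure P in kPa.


P = nRT/V = 9.5060 * 8.314 * 323.9290 / 0.8860
= 25601.0431 / 0.8860 = 28895.0825 Pa = 28.8951 kPa

28.8951 kPa


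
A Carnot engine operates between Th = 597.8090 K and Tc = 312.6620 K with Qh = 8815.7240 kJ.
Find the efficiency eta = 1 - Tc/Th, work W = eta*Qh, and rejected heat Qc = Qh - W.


eta = 1 - 312.6620/597.8090 = 0.4770
W = 0.4770 * 8815.7240 = 4204.9840 kJ
Qc = 8815.7240 - 4204.9840 = 4610.7400 kJ

eta = 47.6987%, W = 4204.9840 kJ, Qc = 4610.7400 kJ


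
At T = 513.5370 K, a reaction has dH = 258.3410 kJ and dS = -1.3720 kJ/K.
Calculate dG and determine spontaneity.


T*dS = 513.5370 * -1.3720 = -704.5728 kJ
dG = 258.3410 + 704.5728 = 962.9138 kJ (non-spontaneous)

dG = 962.9138 kJ, non-spontaneous


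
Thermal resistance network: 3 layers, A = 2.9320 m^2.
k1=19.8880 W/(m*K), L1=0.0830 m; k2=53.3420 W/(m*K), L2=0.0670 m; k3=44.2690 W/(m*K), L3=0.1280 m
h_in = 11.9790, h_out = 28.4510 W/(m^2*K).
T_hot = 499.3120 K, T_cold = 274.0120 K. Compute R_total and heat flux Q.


R_conv_in = 1/(11.9790*2.9320) = 0.0285
R_1 = 0.0830/(19.8880*2.9320) = 0.0014
R_2 = 0.0670/(53.3420*2.9320) = 0.0004
R_3 = 0.1280/(44.2690*2.9320) = 0.0010
R_conv_out = 1/(28.4510*2.9320) = 0.0120
R_total = 0.0433 K/W
Q = 225.3000 / 0.0433 = 5203.5283 W

R_total = 0.0433 K/W, Q = 5203.5283 W


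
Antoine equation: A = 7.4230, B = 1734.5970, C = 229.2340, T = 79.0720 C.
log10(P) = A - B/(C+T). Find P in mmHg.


C+T = 308.3060
B/(C+T) = 5.6262
log10(P) = 7.4230 - 5.6262 = 1.7968
P = 10^1.7968 = 62.6298 mmHg

62.6298 mmHg


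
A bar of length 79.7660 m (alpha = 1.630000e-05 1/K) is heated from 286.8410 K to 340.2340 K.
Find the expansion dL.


dT = 53.3930 K
dL = 1.630000e-05 * 79.7660 * 53.3930 = 0.069421 m
L_final = 79.835421 m

dL = 0.069421 m


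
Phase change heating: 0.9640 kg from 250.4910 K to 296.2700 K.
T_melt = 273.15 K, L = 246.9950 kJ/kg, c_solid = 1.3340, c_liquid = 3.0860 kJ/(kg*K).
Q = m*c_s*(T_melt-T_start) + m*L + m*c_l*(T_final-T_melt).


Q1 (sensible, solid) = 0.9640 * 1.3340 * 22.6590 = 29.1389 kJ
Q2 (latent) = 0.9640 * 246.9950 = 238.1032 kJ
Q3 (sensible, liquid) = 0.9640 * 3.0860 * 23.1200 = 68.7798 kJ
Q_total = 336.0219 kJ

336.0219 kJ


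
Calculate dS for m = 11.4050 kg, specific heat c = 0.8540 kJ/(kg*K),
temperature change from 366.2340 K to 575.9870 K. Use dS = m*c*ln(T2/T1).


T2/T1 = 1.5727
ln(T2/T1) = 0.4528
dS = 11.4050 * 0.8540 * 0.4528 = 4.4103 kJ/K

4.4103 kJ/K


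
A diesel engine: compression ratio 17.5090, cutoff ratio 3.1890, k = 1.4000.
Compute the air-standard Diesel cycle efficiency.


r^(k-1) = 3.1427
rc^k = 5.0713
eta = 0.5773 = 57.7282%

57.7282%


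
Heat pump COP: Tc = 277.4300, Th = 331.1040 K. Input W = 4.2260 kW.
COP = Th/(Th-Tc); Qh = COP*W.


COP = 331.1040 / 53.6740 = 6.1688
Qh = 6.1688 * 4.2260 = 26.0693 kW

COP = 6.1688, Qh = 26.0693 kW


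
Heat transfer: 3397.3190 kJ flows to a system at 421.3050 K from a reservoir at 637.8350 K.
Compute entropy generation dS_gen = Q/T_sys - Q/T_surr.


dS_sys = 3397.3190/421.3050 = 8.0638 kJ/K
dS_surr = -3397.3190/637.8350 = -5.3263 kJ/K
dS_gen = 8.0638 - 5.3263 = 2.7375 kJ/K (irreversible)

dS_gen = 2.7375 kJ/K, irreversible


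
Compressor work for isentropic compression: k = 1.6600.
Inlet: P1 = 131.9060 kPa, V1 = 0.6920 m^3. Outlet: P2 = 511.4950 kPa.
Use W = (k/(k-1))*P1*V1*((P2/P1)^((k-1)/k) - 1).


(k-1)/k = 0.3976
(P2/P1)^exp = 1.7140
W = 2.5152 * 131.9060 * 0.6920 * (1.7140 - 1) = 163.9219 kJ

163.9219 kJ


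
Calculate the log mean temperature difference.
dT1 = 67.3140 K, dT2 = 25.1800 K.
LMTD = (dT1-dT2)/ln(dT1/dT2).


dT1/dT2 = 2.6733
ln(dT1/dT2) = 0.9833
LMTD = 42.1340 / 0.9833 = 42.8488 K

42.8488 K


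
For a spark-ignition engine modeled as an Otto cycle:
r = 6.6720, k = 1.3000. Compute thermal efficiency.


r^(k-1) = 1.7672
eta = 1 - 1/1.7672 = 0.4341 = 43.4122%

43.4122%


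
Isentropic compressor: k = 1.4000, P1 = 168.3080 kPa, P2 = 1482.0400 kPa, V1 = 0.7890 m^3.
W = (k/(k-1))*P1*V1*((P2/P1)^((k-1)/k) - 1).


(k-1)/k = 0.2857
(P2/P1)^exp = 1.8618
W = 3.5000 * 168.3080 * 0.7890 * (1.8618 - 1) = 400.5437 kJ

400.5437 kJ


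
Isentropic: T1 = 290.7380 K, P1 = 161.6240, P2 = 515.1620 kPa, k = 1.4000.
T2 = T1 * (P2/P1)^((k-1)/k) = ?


(k-1)/k = 0.2857
(P2/P1)^exp = 1.3926
T2 = 290.7380 * 1.3926 = 404.8939 K

404.8939 K


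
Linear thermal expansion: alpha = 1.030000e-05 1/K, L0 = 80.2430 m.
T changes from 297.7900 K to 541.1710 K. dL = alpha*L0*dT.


dT = 243.3810 K
dL = 1.030000e-05 * 80.2430 * 243.3810 = 0.201155 m
L_final = 80.444155 m

dL = 0.201155 m


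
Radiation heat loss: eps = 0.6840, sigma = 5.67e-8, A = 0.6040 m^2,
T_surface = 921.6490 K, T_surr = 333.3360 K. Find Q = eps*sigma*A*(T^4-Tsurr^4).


T^4 = 7.2154e+11
Tsurr^4 = 1.2346e+10
Q = 0.6840 * 5.67e-8 * 0.6040 * 7.0920e+11 = 16612.8044 W

16612.8044 W


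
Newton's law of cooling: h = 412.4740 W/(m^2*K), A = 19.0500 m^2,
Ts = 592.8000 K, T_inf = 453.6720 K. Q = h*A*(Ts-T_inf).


dT = 139.1280 K
Q = 412.4740 * 19.0500 * 139.1280 = 1093216.3049 W

1093216.3049 W


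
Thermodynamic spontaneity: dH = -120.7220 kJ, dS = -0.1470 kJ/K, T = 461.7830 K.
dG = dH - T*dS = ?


T*dS = 461.7830 * -0.1470 = -67.8821 kJ
dG = -120.7220 + 67.8821 = -52.8399 kJ (spontaneous)

dG = -52.8399 kJ, spontaneous


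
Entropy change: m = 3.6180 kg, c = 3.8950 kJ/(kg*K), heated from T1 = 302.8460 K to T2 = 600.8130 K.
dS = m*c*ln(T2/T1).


T2/T1 = 1.9839
ln(T2/T1) = 0.6851
dS = 3.6180 * 3.8950 * 0.6851 = 9.6539 kJ/K

9.6539 kJ/K


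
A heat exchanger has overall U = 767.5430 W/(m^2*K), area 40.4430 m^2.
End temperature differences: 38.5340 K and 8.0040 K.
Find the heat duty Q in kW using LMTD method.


LMTD = 19.4261 K
Q = 767.5430 * 40.4430 * 19.4261 = 603018.9869 W = 603.0190 kW

603.0190 kW


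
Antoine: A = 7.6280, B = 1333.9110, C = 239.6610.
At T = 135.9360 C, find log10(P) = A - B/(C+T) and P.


C+T = 375.5970
B/(C+T) = 3.5514
log10(P) = 7.6280 - 3.5514 = 4.0766
P = 10^4.0766 = 11927.7326 mmHg

11927.7326 mmHg


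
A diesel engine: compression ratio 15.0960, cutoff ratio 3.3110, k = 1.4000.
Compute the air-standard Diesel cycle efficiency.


r^(k-1) = 2.9617
rc^k = 5.3449
eta = 0.5466 = 54.6569%

54.6569%


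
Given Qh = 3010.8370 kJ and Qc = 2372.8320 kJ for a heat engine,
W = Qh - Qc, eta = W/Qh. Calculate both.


W = 3010.8370 - 2372.8320 = 638.0050 kJ
eta = 638.0050 / 3010.8370 = 0.2119 = 21.1903%

W = 638.0050 kJ, eta = 21.1903%


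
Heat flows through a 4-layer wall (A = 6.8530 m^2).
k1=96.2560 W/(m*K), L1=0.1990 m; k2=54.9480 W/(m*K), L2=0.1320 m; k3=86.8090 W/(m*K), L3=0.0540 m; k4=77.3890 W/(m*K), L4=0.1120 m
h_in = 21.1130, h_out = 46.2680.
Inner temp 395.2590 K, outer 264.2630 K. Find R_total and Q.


R_conv_in = 1/(21.1130*6.8530) = 0.0069
R_1 = 0.1990/(96.2560*6.8530) = 0.0003
R_2 = 0.1320/(54.9480*6.8530) = 0.0004
R_3 = 0.0540/(86.8090*6.8530) = 9.0771e-05
R_4 = 0.1120/(77.3890*6.8530) = 0.0002
R_conv_out = 1/(46.2680*6.8530) = 0.0032
R_total = 0.0110 K/W
Q = 130.9960 / 0.0110 = 11887.6972 W

R_total = 0.0110 K/W, Q = 11887.6972 W


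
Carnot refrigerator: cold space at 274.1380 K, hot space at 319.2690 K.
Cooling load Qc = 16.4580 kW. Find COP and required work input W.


COP = 274.1380 / 45.1310 = 6.0743
W = 16.4580 / 6.0743 = 2.7095 kW

COP = 6.0743, W = 2.7095 kW


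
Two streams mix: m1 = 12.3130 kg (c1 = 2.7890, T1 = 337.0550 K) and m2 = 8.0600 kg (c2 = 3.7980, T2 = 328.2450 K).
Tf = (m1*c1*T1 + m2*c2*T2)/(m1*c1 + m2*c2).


num = 21622.9878
den = 64.9528
Tf = 332.9029 K

332.9029 K


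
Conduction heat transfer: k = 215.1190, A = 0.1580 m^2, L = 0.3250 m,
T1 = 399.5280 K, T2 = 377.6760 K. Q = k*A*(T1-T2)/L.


dT = 21.8520 K
Q = 215.1190 * 0.1580 * 21.8520 / 0.3250 = 2285.3025 W

2285.3025 W


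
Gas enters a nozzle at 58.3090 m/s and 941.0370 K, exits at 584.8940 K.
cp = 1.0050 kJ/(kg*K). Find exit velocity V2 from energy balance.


dT = 356.1430 K
2*cp*1000*dT = 715847.4300
V1^2 = 3399.9395
V2 = sqrt(719247.3695) = 848.0845 m/s

848.0845 m/s


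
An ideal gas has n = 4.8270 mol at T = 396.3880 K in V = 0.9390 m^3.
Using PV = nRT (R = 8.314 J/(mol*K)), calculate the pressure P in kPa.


P = nRT/V = 4.8270 * 8.314 * 396.3880 / 0.9390
= 15907.7156 / 0.9390 = 16941.1242 Pa = 16.9411 kPa

16.9411 kPa


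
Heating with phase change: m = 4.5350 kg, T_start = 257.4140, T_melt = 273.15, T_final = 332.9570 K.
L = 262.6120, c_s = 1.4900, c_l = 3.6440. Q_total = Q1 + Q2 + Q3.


Q1 (sensible, solid) = 4.5350 * 1.4900 * 15.7360 = 106.3305 kJ
Q2 (latent) = 4.5350 * 262.6120 = 1190.9454 kJ
Q3 (sensible, liquid) = 4.5350 * 3.6440 * 59.8070 = 988.3430 kJ
Q_total = 2285.6189 kJ

2285.6189 kJ


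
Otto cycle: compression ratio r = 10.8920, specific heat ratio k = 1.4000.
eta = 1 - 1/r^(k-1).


r^(k-1) = 2.5992
eta = 1 - 1/2.5992 = 0.6153 = 61.5269%

61.5269%


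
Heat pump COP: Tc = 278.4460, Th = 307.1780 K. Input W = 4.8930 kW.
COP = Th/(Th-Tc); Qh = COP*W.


COP = 307.1780 / 28.7320 = 10.6911
Qh = 10.6911 * 4.8930 = 52.3118 kW

COP = 10.6911, Qh = 52.3118 kW


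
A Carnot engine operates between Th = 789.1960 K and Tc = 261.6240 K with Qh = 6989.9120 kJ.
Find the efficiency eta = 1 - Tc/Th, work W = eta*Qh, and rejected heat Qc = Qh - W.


eta = 1 - 261.6240/789.1960 = 0.6685
W = 0.6685 * 6989.9120 = 4672.7072 kJ
Qc = 6989.9120 - 4672.7072 = 2317.2048 kJ

eta = 66.8493%, W = 4672.7072 kJ, Qc = 2317.2048 kJ


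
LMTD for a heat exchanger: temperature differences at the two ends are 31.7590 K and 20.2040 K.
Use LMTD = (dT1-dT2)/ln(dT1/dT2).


dT1/dT2 = 1.5719
ln(dT1/dT2) = 0.4523
LMTD = 11.5550 / 0.4523 = 25.5475 K

25.5475 K


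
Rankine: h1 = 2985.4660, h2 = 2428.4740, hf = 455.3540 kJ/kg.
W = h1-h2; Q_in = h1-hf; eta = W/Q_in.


W = 556.9920 kJ/kg
Q_in = 2530.1120 kJ/kg
eta = 0.2201 = 22.0145%

eta = 22.0145%


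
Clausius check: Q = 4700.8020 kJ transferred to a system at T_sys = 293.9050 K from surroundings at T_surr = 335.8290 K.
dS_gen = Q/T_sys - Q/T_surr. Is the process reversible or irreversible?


dS_sys = 4700.8020/293.9050 = 15.9943 kJ/K
dS_surr = -4700.8020/335.8290 = -13.9976 kJ/K
dS_gen = 15.9943 - 13.9976 = 1.9967 kJ/K (irreversible)

dS_gen = 1.9967 kJ/K, irreversible
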